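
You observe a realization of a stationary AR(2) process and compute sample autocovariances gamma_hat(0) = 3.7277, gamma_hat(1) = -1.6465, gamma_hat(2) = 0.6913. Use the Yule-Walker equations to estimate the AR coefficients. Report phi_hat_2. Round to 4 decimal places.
\hat\phi_{2} = -0.0120

The Yule-Walker equations for an AR(p) process read, in matrix form,
  Gamma_p phi = r_p,   with   (Gamma_p)_{ij} = gamma(|i - j|),
                       (r_p)_i = gamma(i),   i,j = 1..p.
Substitute the sample gammas (Toeplitz matrix and right-hand side of size 2):
  Gamma_p = [[3.7277, -1.6465], [-1.6465, 3.7277]]
  r_p     = [-1.6465, 0.6913]
Written out:
  3.7277 phi_1 - 1.6465 phi_2 = -1.6465
  -1.6465 phi_1 + 3.7277 phi_2 = 0.6913
Solve by Cramer's rule:
  det = gamma(0)^2 - gamma(1)^2 = (3.7277)^2 - (-1.6465)^2 = 13.89574729 - 2.71096225 = 11.18478504
  phi_hat_1 = [gamma(1) gamma(0) - gamma(1) gamma(2)] / det = [(-1.6465)(3.7277) - (-1.6465)(0.6913)] / 11.18478504 = -4.9994326 / 11.18478504 = -0.447
  phi_hat_2 = [gamma(0) gamma(2) - gamma(1)^2] / det = [(3.7277)(0.6913) - (-1.6465)^2] / 11.18478504 = -0.13400324 / 11.18478504 = -0.012
So phi_hat = [-0.4470, -0.0120].
Therefore phi_hat_2 = -0.0120.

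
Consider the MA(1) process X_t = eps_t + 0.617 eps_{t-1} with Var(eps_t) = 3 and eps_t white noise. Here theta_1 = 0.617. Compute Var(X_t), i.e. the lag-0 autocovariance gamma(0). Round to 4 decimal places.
\gamma(0) = 4.1421

For an MA(q) process X_t = eps_t + sum_i theta_i eps_{t-i} with
Var(eps_t) = sigma^2, the variance is
  gamma(0) = sigma^2 * (1 + sum_i theta_i^2).
  sum_i theta_i^2 = (0.617)^2 = 0.380689.
  gamma(0) = 3 * (1 + 0.380689) = 3 * 1.380689 = 4.142067, which rounds to 4.1421.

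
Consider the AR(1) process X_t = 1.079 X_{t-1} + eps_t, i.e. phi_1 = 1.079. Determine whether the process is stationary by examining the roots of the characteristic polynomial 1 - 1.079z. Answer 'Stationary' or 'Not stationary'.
\text{Not stationary}

The AR(p) characteristic polynomial is P(z) = 1 - 1.079z.
Stationarity requires all roots to lie outside the unit circle, i.e. |z| > 1 for every root.
This is linear in z: 1 + (-1.079) z = 0  =>  z = -1/(-1.079) = 0.926784,  |z| = 0.926784.
Moduli of all roots: 0.9268.
All moduli strictly greater than 1? No.
Verdict: Not stationary.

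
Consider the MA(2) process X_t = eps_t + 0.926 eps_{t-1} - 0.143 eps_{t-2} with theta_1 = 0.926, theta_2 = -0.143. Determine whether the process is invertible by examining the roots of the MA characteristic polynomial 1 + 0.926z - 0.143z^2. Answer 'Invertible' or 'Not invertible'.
\text{Not invertible}

The MA(q) characteristic polynomial is P(z) = 1 + 0.926z - 0.143z^2.
Invertibility requires all roots to lie outside the unit circle, i.e. |z| > 1 for every root.
Set 1 + (0.926) z + (-0.143) z^2 = 0, i.e. a z^2 + b z + c = 0 with a = -0.143, b = 0.926, c = 1.
Discriminant D = b^2 - 4ac = (0.926)^2 - 4*(-0.143)*1 = 0.857476 - (-0.572) = 1.429476.
D >= 0, so the roots are real: z = (-b +/- sqrt(D)) / (2a) = (-0.926 +/- 1.195607) / (-0.286).
  z_1 = (-0.926 + 1.195607) / (-0.286) = -0.9427,   |z_1| = 0.9427.
  z_2 = (-0.926 - 1.195607) / (-0.286) = 7.4182,   |z_2| = 7.4182.
Moduli of all roots: 0.9427, 7.4182.
All moduli strictly greater than 1? No.
Verdict: Not invertible.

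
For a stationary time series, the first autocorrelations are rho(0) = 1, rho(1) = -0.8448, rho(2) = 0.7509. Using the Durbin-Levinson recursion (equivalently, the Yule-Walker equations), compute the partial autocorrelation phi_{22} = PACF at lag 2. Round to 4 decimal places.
\phi_{22} = 0.1300

The PACF at lag k is phi_{kk}, the last component of the solution
to the Yule-Walker system G_k phi = r_k where
  (G_k)_{ij} = rho(|i - j|), (r_k)_i = rho(i), i,j = 1..k.
Equivalently, Durbin-Levinson gives phi_{kk} iteratively:
  phi_{11} = rho(1)
  phi_{kk} = [rho(k) - sum_{j=1..k-1} phi_{k-1,j} rho(k-j)]
            / [1 - sum_{j=1..k-1} phi_{k-1,j} rho(j)],
  phi_{k,j} = phi_{k-1,j} - phi_{kk} phi_{k-1,k-j},  j = 1..k-1.
Step k = 1:
  phi_11 = rho(1) = -0.8448.
Step k = 2:
  phi_22 = [rho(2) - phi_11 rho(1)] / [1 - phi_11 rho(1)] = [0.7509 - (-0.8448)(-0.8448)] / [1 - (-0.8448)(-0.8448)]
         = 0.03721296 / 0.28631296 = 0.13.
Therefore phi_{22} = 0.1300.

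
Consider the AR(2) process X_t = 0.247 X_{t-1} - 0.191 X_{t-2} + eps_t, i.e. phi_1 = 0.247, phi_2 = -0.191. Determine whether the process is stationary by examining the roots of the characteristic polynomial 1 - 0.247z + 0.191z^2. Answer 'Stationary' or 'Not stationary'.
\text{Stationary}

The AR(p) characteristic polynomial is P(z) = 1 - 0.247z + 0.191z^2.
Stationarity requires all roots to lie outside the unit circle, i.e. |z| > 1 for every root.
Set 1 + (-0.247) z + (0.191) z^2 = 0, i.e. a z^2 + b z + c = 0 with a = 0.191, b = -0.247, c = 1.
Discriminant D = b^2 - 4ac = (-0.247)^2 - 4*(0.191)*1 = 0.061009 - (0.764) = -0.702991.
D < 0, so the roots are the complex-conjugate pair z = (-b +/- i sqrt(-D)) / (2a) = 0.6466 +/- 2.1949i.
For a conjugate pair |z|^2 = z * conj(z) = (product of roots) = c/a = 1/(0.191) = 5.235602, so |z| = sqrt(5.235602) = 2.2881 for both roots.
Moduli of all roots: 2.2881, 2.2881.
All moduli strictly greater than 1? Yes.
Verdict: Stationary.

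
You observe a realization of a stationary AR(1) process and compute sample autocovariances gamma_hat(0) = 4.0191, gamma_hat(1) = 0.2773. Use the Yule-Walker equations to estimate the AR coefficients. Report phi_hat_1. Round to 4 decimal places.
\hat\phi_{1} = 0.0690

The Yule-Walker equations for an AR(p) process read, in matrix form,
  Gamma_p phi = r_p,   with   (Gamma_p)_{ij} = gamma(|i - j|),
                       (r_p)_i = gamma(i),   i,j = 1..p.
Substitute the sample gammas (Toeplitz matrix and right-hand side of size 1):
  Gamma_p = [[4.0191]]
  r_p     = [0.2773]
With p = 1 this is the single equation gamma(0) phi_1 = gamma(1):
  phi_hat_1 = gamma(1) / gamma(0) = 0.2773 / 4.0191 = 0.0690.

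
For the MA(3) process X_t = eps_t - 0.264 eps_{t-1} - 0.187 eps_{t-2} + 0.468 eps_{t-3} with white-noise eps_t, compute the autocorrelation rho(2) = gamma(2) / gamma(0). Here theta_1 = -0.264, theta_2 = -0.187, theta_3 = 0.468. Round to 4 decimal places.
\rho(2) = -0.2346

For an MA(q) process with theta_0 = 1, the autocovariance is
  gamma(k) = sigma^2 * sum_{i=0..q-k} theta_i * theta_{i+k},
and rho(k) = gamma(k) / gamma(0). Sigma^2 cancels.
  numerator   = (1)*(-0.187) + (-0.264)*(0.468) = -0.310552.
  denominator = (1)^2 + (-0.264)^2 + (-0.187)^2 + (0.468)^2 = 1.323689.
  rho(2) = -0.310552 / 1.323689 = -0.2346.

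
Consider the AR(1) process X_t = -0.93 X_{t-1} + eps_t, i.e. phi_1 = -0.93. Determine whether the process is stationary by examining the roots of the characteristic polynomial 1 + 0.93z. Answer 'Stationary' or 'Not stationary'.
\text{Stationary}

The AR(p) characteristic polynomial is P(z) = 1 + 0.93z.
Stationarity requires all roots to lie outside the unit circle, i.e. |z| > 1 for every root.
This is linear in z: 1 + (0.93) z = 0  =>  z = -1/(0.93) = -1.075269,  |z| = 1.075269.
Moduli of all roots: 1.0753.
All moduli strictly greater than 1? Yes.
Verdict: Stationary.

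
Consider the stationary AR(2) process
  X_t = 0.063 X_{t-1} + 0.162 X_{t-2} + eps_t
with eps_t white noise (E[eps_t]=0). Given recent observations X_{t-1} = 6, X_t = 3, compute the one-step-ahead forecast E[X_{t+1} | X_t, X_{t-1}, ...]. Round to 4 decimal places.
E[X_{t+1} \mid \mathcal F_t] = 1.1610

For an AR(p) model X_t = c + sum_i phi_i X_{t-i} + eps_t, the
one-step-ahead conditional mean is
  E[X_{t+1} | X_t, ...] = c + sum_i phi_i X_{t+1-i}.
Substitute known values:
  E[X_{t+1} | ...] = (0.063) * (3) + (0.162) * (6)
                   = 1.1610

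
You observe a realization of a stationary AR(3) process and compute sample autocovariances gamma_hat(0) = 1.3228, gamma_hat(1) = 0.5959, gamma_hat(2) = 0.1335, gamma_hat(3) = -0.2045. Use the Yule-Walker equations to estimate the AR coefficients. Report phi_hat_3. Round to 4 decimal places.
\hat\phi_{3} = -0.1891

The Yule-Walker equations for an AR(p) process read, in matrix form,
  Gamma_p phi = r_p,   with   (Gamma_p)_{ij} = gamma(|i - j|),
                       (r_p)_i = gamma(i),   i,j = 1..p.
Substitute the sample gammas (Toeplitz matrix and right-hand side of size 3):
  Gamma_p = [[1.3228, 0.5959, 0.1335], [0.5959, 1.3228, 0.5959], [0.1335, 0.5959, 1.3228]]
  r_p     = [0.5959, 0.1335, -0.2045]
Written out (R1..R3):
  (R1) 1.3228 phi_1 + 0.5959 phi_2 + 0.1335 phi_3 = 0.5959
  (R2) 0.5959 phi_1 + 1.3228 phi_2 + 0.5959 phi_3 = 0.1335
  (R3) 0.1335 phi_1 + 0.5959 phi_2 + 1.3228 phi_3 = -0.2045
Gaussian elimination:
  R2 <- R2 - (0.5959/1.3228) R1 = R2 - (0.450484) R1:  1.054357 phi_2 + 0.53576 phi_3 = -0.134943
  R3 <- R3 - (0.1335/1.3228) R1 = R3 - (0.100922) R1:  0.53576 phi_2 + 1.309327 phi_3 = -0.26464
  R3 <- R3 - (0.53576/1.054357) R2 = R3 - (0.50814) R2:  1.037086 phi_3 = -0.19607
Back-substitution:
  phi_hat_3 = -0.19607 / 1.037086 = -0.189058
  phi_hat_2 = (-0.134943 - (0.53576)(-0.189058)) / 1.054357 = -0.031918
  phi_hat_1 = (0.5959 - (0.5959)(-0.031918) - (0.1335)(-0.189058)) / 1.3228 = 0.483943
So phi_hat = [0.4839, -0.0319, -0.1891].
Therefore phi_hat_3 = -0.1891.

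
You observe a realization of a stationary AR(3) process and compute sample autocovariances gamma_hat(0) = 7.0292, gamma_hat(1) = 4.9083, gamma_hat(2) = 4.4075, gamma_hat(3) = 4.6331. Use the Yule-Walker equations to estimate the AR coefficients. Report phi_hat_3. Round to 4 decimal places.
\hat\phi_{3} = 0.3170

The Yule-Walker equations for an AR(p) process read, in matrix form,
  Gamma_p phi = r_p,   with   (Gamma_p)_{ij} = gamma(|i - j|),
                       (r_p)_i = gamma(i),   i,j = 1..p.
Substitute the sample gammas (Toeplitz matrix and right-hand side of size 3):
  Gamma_p = [[7.0292, 4.9083, 4.4075], [4.9083, 7.0292, 4.9083], [4.4075, 4.9083, 7.0292]]
  r_p     = [4.9083, 4.4075, 4.6331]
Written out (R1..R3):
  (R1) 7.0292 phi_1 + 4.9083 phi_2 + 4.4075 phi_3 = 4.9083
  (R2) 4.9083 phi_1 + 7.0292 phi_2 + 4.9083 phi_3 = 4.4075
  (R3) 4.4075 phi_1 + 4.9083 phi_2 + 7.0292 phi_3 = 4.6331
Gaussian elimination:
  R2 <- R2 - (4.9083/7.0292) R1 = R2 - (0.698273) R1:  3.601867 phi_2 + 1.830662 phi_3 = 0.980167
  R3 <- R3 - (4.4075/7.0292) R1 = R3 - (0.627027) R1:  1.830662 phi_2 + 4.265577 phi_3 = 1.555462
  R3 <- R3 - (1.830662/3.601867) R2 = R3 - (0.508254) R2:  3.335137 phi_3 = 1.057289
Back-substitution:
  phi_hat_3 = 1.057289 / 3.335137 = 0.317015
  phi_hat_2 = (0.980167 - (1.830662)(0.317015)) / 3.601867 = 0.111003
  phi_hat_1 = (4.9083 - (4.9083)(0.111003) - (4.4075)(0.317015)) / 7.0292 = 0.421985
So phi_hat = [0.4220, 0.1110, 0.3170].
Therefore phi_hat_3 = 0.3170.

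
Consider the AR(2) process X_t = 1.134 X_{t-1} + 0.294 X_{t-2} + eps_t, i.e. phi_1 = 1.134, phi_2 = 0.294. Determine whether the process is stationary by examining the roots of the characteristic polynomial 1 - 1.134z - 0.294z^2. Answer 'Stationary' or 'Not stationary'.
\text{Not stationary}

The AR(p) characteristic polynomial is P(z) = 1 - 1.134z - 0.294z^2.
Stationarity requires all roots to lie outside the unit circle, i.e. |z| > 1 for every root.
Set 1 + (-1.134) z + (-0.294) z^2 = 0, i.e. a z^2 + b z + c = 0 with a = -0.294, b = -1.134, c = 1.
Discriminant D = b^2 - 4ac = (-1.134)^2 - 4*(-0.294)*1 = 1.285956 - (-1.176) = 2.461956.
D >= 0, so the roots are real: z = (-b +/- sqrt(D)) / (2a) = (1.134 +/- 1.569062) / (-0.588).
  z_1 = (1.134 + 1.569062) / (-0.588) = -4.597,   |z_1| = 4.597.
  z_2 = (1.134 - 1.569062) / (-0.588) = 0.7399,   |z_2| = 0.7399.
Moduli of all roots: 4.5970, 0.7399.
All moduli strictly greater than 1? No.
Verdict: Not stationary.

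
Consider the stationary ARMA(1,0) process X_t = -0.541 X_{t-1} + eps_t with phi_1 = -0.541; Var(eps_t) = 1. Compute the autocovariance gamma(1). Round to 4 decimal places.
\gamma(1) = -0.7649

Multiply the model equation by X_{t-k} and take expectations. With theta_0 = psi_0 = 1 and psi_j the MA(infinity) weights, this gives
  gamma(k) - sum_i phi_i gamma(k-i) = c_k,
  c_k = sigma^2 * sum_{j=k..q} theta_j psi_{j-k}   (c_k = 0 for k > q),
using gamma(-m) = gamma(m).
Pure AR (q = 0): c_0 = sigma^2 = 1, c_k = 0 for k >= 1.
Equations for k = 0 and k = 1 (AR order 1):
  gamma(0) = phi_1 gamma(1) + c_0
  gamma(1) = phi_1 gamma(0) + c_1
Substituting the second into the first: gamma(0) (1 - phi_1^2) = c_0 + phi_1 c_1, so
  gamma(0) = c_0 / (1 - phi_1^2) = 1 / (1 - (-0.541)^2) = 1 / 0.707319 = 1.413789.
  gamma(1) = phi_1 gamma(0) = (-0.541)(1.413789) = -0.76486.
Therefore gamma(1) = -0.7649 (to 4 decimal places).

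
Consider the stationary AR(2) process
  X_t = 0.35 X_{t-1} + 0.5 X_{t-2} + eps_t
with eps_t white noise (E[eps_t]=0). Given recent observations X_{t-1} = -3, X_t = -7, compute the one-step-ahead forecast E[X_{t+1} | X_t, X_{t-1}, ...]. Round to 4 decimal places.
E[X_{t+1} \mid \mathcal F_t] = -3.9500

For an AR(p) model X_t = c + sum_i phi_i X_{t-i} + eps_t, the
one-step-ahead conditional mean is
  E[X_{t+1} | X_t, ...] = c + sum_i phi_i X_{t+1-i}.
Substitute known values:
  E[X_{t+1} | ...] = (0.35) * (-7) + (0.5) * (-3)
                   = -3.9500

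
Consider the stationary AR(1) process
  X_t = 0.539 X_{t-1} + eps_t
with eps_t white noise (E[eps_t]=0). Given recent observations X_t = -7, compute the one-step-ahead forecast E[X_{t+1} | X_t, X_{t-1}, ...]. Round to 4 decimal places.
E[X_{t+1} \mid \mathcal F_t] = -3.7730

For an AR(p) model X_t = c + sum_i phi_i X_{t-i} + eps_t, the
one-step-ahead conditional mean is
  E[X_{t+1} | X_t, ...] = c + sum_i phi_i X_{t+1-i}.
Substitute known values:
  E[X_{t+1} | ...] = (0.539) * (-7)
                   = -3.7730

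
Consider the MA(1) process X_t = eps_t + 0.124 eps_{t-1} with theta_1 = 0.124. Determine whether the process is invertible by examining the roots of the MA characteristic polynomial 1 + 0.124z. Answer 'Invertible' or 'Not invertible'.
\text{Invertible}

The MA(q) characteristic polynomial is P(z) = 1 + 0.124z.
Invertibility requires all roots to lie outside the unit circle, i.e. |z| > 1 for every root.
This is linear in z: 1 + (0.124) z = 0  =>  z = -1/(0.124) = -8.064516,  |z| = 8.064516.
Moduli of all roots: 8.0645.
All moduli strictly greater than 1? Yes.
Verdict: Invertible.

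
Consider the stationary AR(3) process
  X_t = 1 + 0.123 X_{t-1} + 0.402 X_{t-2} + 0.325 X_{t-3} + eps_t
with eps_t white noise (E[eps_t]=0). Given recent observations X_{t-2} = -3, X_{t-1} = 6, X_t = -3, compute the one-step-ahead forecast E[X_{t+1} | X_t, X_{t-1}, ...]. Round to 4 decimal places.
E[X_{t+1} \mid \mathcal F_t] = 2.0680

For an AR(p) model X_t = c + sum_i phi_i X_{t-i} + eps_t, the
one-step-ahead conditional mean is
  E[X_{t+1} | X_t, ...] = c + sum_i phi_i X_{t+1-i}.
Substitute known values:
  E[X_{t+1} | ...] = 1 + (0.123) * (-3) + (0.402) * (6) + (0.325) * (-3)
                   = 2.0680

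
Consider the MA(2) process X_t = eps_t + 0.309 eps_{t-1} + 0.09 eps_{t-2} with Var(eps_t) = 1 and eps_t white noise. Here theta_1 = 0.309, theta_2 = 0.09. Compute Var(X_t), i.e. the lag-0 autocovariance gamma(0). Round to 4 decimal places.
\gamma(0) = 1.1036

For an MA(q) process X_t = eps_t + sum_i theta_i eps_{t-i} with
Var(eps_t) = sigma^2, the variance is
  gamma(0) = sigma^2 * (1 + sum_i theta_i^2).
  sum_i theta_i^2 = (0.309)^2 + (0.09)^2 = 0.095481 + 0.0081 = 0.103581.
  gamma(0) = 1 * (1 + 0.103581) = 1 * 1.103581 = 1.103581, which rounds to 1.1036.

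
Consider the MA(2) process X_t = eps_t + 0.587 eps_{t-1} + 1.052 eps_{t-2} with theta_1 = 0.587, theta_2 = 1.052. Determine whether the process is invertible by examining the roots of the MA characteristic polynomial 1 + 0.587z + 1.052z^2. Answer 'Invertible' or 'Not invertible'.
\text{Not invertible}

The MA(q) characteristic polynomial is P(z) = 1 + 0.587z + 1.052z^2.
Invertibility requires all roots to lie outside the unit circle, i.e. |z| > 1 for every root.
Set 1 + (0.587) z + (1.052) z^2 = 0, i.e. a z^2 + b z + c = 0 with a = 1.052, b = 0.587, c = 1.
Discriminant D = b^2 - 4ac = (0.587)^2 - 4*(1.052)*1 = 0.344569 - (4.208) = -3.863431.
D < 0, so the roots are the complex-conjugate pair z = (-b +/- i sqrt(-D)) / (2a) = -0.279 +/- 0.9342i.
For a conjugate pair |z|^2 = z * conj(z) = (product of roots) = c/a = 1/(1.052) = 0.95057, so |z| = sqrt(0.95057) = 0.975 for both roots.
Moduli of all roots: 0.9750, 0.9750.
All moduli strictly greater than 1? No.
Verdict: Not invertible.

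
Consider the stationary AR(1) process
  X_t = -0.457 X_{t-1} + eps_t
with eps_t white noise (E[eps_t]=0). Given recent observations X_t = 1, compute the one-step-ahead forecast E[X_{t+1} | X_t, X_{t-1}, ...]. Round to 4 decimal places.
E[X_{t+1} \mid \mathcal F_t] = -0.4570

For an AR(p) model X_t = c + sum_i phi_i X_{t-i} + eps_t, the
one-step-ahead conditional mean is
  E[X_{t+1} | X_t, ...] = c + sum_i phi_i X_{t+1-i}.
Substitute known values:
  E[X_{t+1} | ...] = (-0.457) * (1)
                   = -0.4570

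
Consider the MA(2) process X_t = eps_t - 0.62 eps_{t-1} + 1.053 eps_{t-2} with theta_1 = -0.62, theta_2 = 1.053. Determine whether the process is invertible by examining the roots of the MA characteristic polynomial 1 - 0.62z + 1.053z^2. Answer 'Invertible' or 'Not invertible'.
\text{Not invertible}

The MA(q) characteristic polynomial is P(z) = 1 - 0.62z + 1.053z^2.
Invertibility requires all roots to lie outside the unit circle, i.e. |z| > 1 for every root.
Set 1 + (-0.62) z + (1.053) z^2 = 0, i.e. a z^2 + b z + c = 0 with a = 1.053, b = -0.62, c = 1.
Discriminant D = b^2 - 4ac = (-0.62)^2 - 4*(1.053)*1 = 0.3844 - (4.212) = -3.8276.
D < 0, so the roots are the complex-conjugate pair z = (-b +/- i sqrt(-D)) / (2a) = 0.2944 +/- 0.929i.
For a conjugate pair |z|^2 = z * conj(z) = (product of roots) = c/a = 1/(1.053) = 0.949668, so |z| = sqrt(0.949668) = 0.9745 for both roots.
Moduli of all roots: 0.9745, 0.9745.
All moduli strictly greater than 1? No.
Verdict: Not invertible.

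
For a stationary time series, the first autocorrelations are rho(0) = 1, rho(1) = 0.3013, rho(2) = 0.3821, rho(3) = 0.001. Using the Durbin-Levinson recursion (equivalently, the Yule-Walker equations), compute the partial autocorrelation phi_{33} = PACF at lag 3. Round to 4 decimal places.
\phi_{33} = -0.2130

The PACF at lag k is phi_{kk}, the last component of the solution
to the Yule-Walker system G_k phi = r_k where
  (G_k)_{ij} = rho(|i - j|), (r_k)_i = rho(i), i,j = 1..k.
Equivalently, Durbin-Levinson gives phi_{kk} iteratively:
  phi_{11} = rho(1)
  phi_{kk} = [rho(k) - sum_{j=1..k-1} phi_{k-1,j} rho(k-j)]
            / [1 - sum_{j=1..k-1} phi_{k-1,j} rho(j)],
  phi_{k,j} = phi_{k-1,j} - phi_{kk} phi_{k-1,k-j},  j = 1..k-1.
Step k = 1:
  phi_11 = rho(1) = 0.3013.
Step k = 2:
  phi_22 = [rho(2) - phi_11 rho(1)] / [1 - phi_11 rho(1)] = [0.3821 - (0.3013)(0.3013)] / [1 - (0.3013)(0.3013)]
         = 0.29131831 / 0.90921831 = 0.320405.
  Update: phi_21 = phi_11 - phi_22 phi_11 = 0.3013 - (0.320405)(0.3013) = 0.204762.
Step k = 3:
  phi_33 = [rho(3) - phi_21 rho(2) - phi_22 rho(1)] / [1 - phi_21 rho(1) - phi_22 rho(2)]
    numerator   = 0.001 - (0.204762)(0.3821) - (0.320405)(0.3013) = -0.17377762
    denominator = 1 - (0.204762)(0.3013) - (0.320405)(0.3821) = 0.8158784
  phi_33 = -0.17377762 / 0.8158784 = -0.213.
Therefore phi_{33} = -0.2130.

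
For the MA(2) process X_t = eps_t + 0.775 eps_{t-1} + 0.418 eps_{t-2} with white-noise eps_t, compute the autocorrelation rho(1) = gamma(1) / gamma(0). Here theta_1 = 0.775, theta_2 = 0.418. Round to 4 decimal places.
\rho(1) = 0.6190

For an MA(q) process with theta_0 = 1, the autocovariance is
  gamma(k) = sigma^2 * sum_{i=0..q-k} theta_i * theta_{i+k},
and rho(k) = gamma(k) / gamma(0). Sigma^2 cancels.
  numerator   = (1)*(0.775) + (0.775)*(0.418) = 1.09895.
  denominator = (1)^2 + (0.775)^2 + (0.418)^2 = 1.775349.
  rho(1) = 1.09895 / 1.775349 = 0.6190.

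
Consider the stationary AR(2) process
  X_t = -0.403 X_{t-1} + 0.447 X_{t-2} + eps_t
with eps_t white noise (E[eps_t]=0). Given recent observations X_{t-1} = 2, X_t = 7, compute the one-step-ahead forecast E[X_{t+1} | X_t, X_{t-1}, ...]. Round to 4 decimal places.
E[X_{t+1} \mid \mathcal F_t] = -1.9270

For an AR(p) model X_t = c + sum_i phi_i X_{t-i} + eps_t, the
one-step-ahead conditional mean is
  E[X_{t+1} | X_t, ...] = c + sum_i phi_i X_{t+1-i}.
Substitute known values:
  E[X_{t+1} | ...] = (-0.403) * (7) + (0.447) * (2)
                   = -1.9270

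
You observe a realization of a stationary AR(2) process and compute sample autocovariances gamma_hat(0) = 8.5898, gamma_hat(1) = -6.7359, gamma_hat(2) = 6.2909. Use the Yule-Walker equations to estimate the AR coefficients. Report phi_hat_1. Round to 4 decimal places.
\hat\phi_{1} = -0.5450

The Yule-Walker equations for an AR(p) process read, in matrix form,
  Gamma_p phi = r_p,   with   (Gamma_p)_{ij} = gamma(|i - j|),
                       (r_p)_i = gamma(i),   i,j = 1..p.
Substitute the sample gammas (Toeplitz matrix and right-hand side of size 2):
  Gamma_p = [[8.5898, -6.7359], [-6.7359, 8.5898]]
  r_p     = [-6.7359, 6.2909]
Written out:
  8.5898 phi_1 - 6.7359 phi_2 = -6.7359
  -6.7359 phi_1 + 8.5898 phi_2 = 6.2909
Solve by Cramer's rule:
  det = gamma(0)^2 - gamma(1)^2 = (8.5898)^2 - (-6.7359)^2 = 73.78466404 - 45.37234881 = 28.41231523
  phi_hat_1 = [gamma(1) gamma(0) - gamma(1) gamma(2)] / det = [(-6.7359)(8.5898) - (-6.7359)(6.2909)] / 28.41231523 = -15.48516051 / 28.41231523 = -0.545
  phi_hat_2 = [gamma(0) gamma(2) - gamma(1)^2] / det = [(8.5898)(6.2909) - (-6.7359)^2] / 28.41231523 = 8.66522401 / 28.41231523 = 0.305
So phi_hat = [-0.5450, 0.3050].
Therefore phi_hat_1 = -0.5450.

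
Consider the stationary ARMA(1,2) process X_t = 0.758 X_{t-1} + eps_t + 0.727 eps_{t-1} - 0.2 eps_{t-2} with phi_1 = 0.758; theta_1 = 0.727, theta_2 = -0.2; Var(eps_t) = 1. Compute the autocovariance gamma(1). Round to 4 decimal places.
\gamma(1) = 4.3861

Multiply the model equation by X_{t-k} and take expectations. With theta_0 = psi_0 = 1 and psi_j the MA(infinity) weights, this gives
  gamma(k) - sum_i phi_i gamma(k-i) = c_k,
  c_k = sigma^2 * sum_{j=k..q} theta_j psi_{j-k}   (c_k = 0 for k > q),
using gamma(-m) = gamma(m).
psi-weights needed (psi_j = theta_j + sum_i phi_i psi_{j-i}):
  psi_1 = theta_1 + phi_1 = 0.727 + (0.758) = 1.485
  psi_2 = theta_2 + phi_1 psi_1 = -0.2 + (0.758)(1.485) = 0.92563
Right-hand sides:
  c_0 = sigma^2 (1 + theta_1 psi_1 + theta_2 psi_2) = 1 * (1 + (0.727)(1.485) + (-0.2)(0.92563)) = 1 * 1.894469 = 1.894469
  c_1 = sigma^2 (theta_1 + theta_2 psi_1) = 1 * (0.727 + (-0.2)(1.485)) = 0.43
  c_2 = sigma^2 theta_2 = 1 * (-0.2) = -0.2
Equations for k = 0 and k = 1 (AR order 1):
  gamma(0) = phi_1 gamma(1) + c_0
  gamma(1) = phi_1 gamma(0) + c_1
Substituting the second into the first: gamma(0) (1 - phi_1^2) = c_0 + phi_1 c_1, so
  gamma(0) = (c_0 + phi_1 c_1) / (1 - phi_1^2) = (1.894469 + (0.758)(0.43)) / (1 - (0.758)^2) = 2.220409 / 0.425436 = 5.219138.
  gamma(1) = phi_1 gamma(0) + c_1 = (0.758)(5.219138) + (0.43) = 4.386106.
Therefore gamma(1) = 4.3861 (to 4 decimal places).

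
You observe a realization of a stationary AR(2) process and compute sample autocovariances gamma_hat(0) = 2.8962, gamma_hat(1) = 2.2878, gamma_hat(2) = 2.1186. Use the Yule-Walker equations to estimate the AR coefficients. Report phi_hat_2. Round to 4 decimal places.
\hat\phi_{2} = 0.2859

The Yule-Walker equations for an AR(p) process read, in matrix form,
  Gamma_p phi = r_p,   with   (Gamma_p)_{ij} = gamma(|i - j|),
                       (r_p)_i = gamma(i),   i,j = 1..p.
Substitute the sample gammas (Toeplitz matrix and right-hand side of size 2):
  Gamma_p = [[2.8962, 2.2878], [2.2878, 2.8962]]
  r_p     = [2.2878, 2.1186]
Written out:
  2.8962 phi_1 + 2.2878 phi_2 = 2.2878
  2.2878 phi_1 + 2.8962 phi_2 = 2.1186
Solve by Cramer's rule:
  det = gamma(0)^2 - gamma(1)^2 = (2.8962)^2 - (2.2878)^2 = 8.38797444 - 5.23402884 = 3.1539456
  phi_hat_1 = [gamma(1) gamma(0) - gamma(1) gamma(2)] / det = [(2.2878)(2.8962) - (2.2878)(2.1186)] / 3.1539456 = 1.77899328 / 3.1539456 = 0.5641
  phi_hat_2 = [gamma(0) gamma(2) - gamma(1)^2] / det = [(2.8962)(2.1186) - (2.2878)^2] / 3.1539456 = 0.90186048 / 3.1539456 = 0.2859
So phi_hat = [0.5641, 0.2859].
Therefore phi_hat_2 = 0.2859.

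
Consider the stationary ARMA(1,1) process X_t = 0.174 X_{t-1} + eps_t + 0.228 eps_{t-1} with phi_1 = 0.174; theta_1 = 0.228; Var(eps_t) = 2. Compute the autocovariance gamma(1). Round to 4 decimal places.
\gamma(1) = 0.8620

Multiply the model equation by X_{t-k} and take expectations. With theta_0 = psi_0 = 1 and psi_j the MA(infinity) weights, this gives
  gamma(k) - sum_i phi_i gamma(k-i) = c_k,
  c_k = sigma^2 * sum_{j=k..q} theta_j psi_{j-k}   (c_k = 0 for k > q),
using gamma(-m) = gamma(m).
psi-weights needed (psi_j = theta_j + sum_i phi_i psi_{j-i}):
  psi_1 = theta_1 + phi_1 = 0.228 + (0.174) = 0.402
Right-hand sides:
  c_0 = sigma^2 (1 + theta_1 psi_1) = 2 * (1 + (0.228)(0.402)) = 2 * 1.091656 = 2.183312
  c_1 = sigma^2 theta_1 = 2 * (0.228) = 0.456
  c_2 = 0
Equations for k = 0 and k = 1 (AR order 1):
  gamma(0) = phi_1 gamma(1) + c_0
  gamma(1) = phi_1 gamma(0) + c_1
Substituting the second into the first: gamma(0) (1 - phi_1^2) = c_0 + phi_1 c_1, so
  gamma(0) = (c_0 + phi_1 c_1) / (1 - phi_1^2) = (2.183312 + (0.174)(0.456)) / (1 - (0.174)^2) = 2.262656 / 0.969724 = 2.333299.
  gamma(1) = phi_1 gamma(0) + c_1 = (0.174)(2.333299) + (0.456) = 0.861994.
Therefore gamma(1) = 0.8620 (to 4 decimal places).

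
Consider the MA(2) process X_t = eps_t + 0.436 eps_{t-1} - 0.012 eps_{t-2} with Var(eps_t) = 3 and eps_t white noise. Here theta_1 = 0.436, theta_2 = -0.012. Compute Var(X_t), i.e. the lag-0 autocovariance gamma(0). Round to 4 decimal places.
\gamma(0) = 3.5707

For an MA(q) process X_t = eps_t + sum_i theta_i eps_{t-i} with
Var(eps_t) = sigma^2, the variance is
  gamma(0) = sigma^2 * (1 + sum_i theta_i^2).
  sum_i theta_i^2 = (0.436)^2 + (-0.012)^2 = 0.190096 + 0.000144 = 0.19024.
  gamma(0) = 3 * (1 + 0.19024) = 3 * 1.19024 = 3.57072, which rounds to 3.5707.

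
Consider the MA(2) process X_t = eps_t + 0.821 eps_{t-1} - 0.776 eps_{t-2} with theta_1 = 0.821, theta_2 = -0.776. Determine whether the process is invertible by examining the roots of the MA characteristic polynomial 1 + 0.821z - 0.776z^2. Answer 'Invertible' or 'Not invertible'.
\text{Not invertible}

The MA(q) characteristic polynomial is P(z) = 1 + 0.821z - 0.776z^2.
Invertibility requires all roots to lie outside the unit circle, i.e. |z| > 1 for every root.
Set 1 + (0.821) z + (-0.776) z^2 = 0, i.e. a z^2 + b z + c = 0 with a = -0.776, b = 0.821, c = 1.
Discriminant D = b^2 - 4ac = (0.821)^2 - 4*(-0.776)*1 = 0.674041 - (-3.104) = 3.778041.
D >= 0, so the roots are real: z = (-b +/- sqrt(D)) / (2a) = (-0.821 +/- 1.943718) / (-1.552).
  z_1 = (-0.821 + 1.943718) / (-1.552) = -0.7234,   |z_1| = 0.7234.
  z_2 = (-0.821 - 1.943718) / (-1.552) = 1.7814,   |z_2| = 1.7814.
Moduli of all roots: 0.7234, 1.7814.
All moduli strictly greater than 1? No.
Verdict: Not invertible.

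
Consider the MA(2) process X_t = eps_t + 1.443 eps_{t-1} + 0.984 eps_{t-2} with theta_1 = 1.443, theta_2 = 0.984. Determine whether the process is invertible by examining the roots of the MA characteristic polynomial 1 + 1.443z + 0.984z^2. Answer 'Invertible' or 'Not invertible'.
\text{Invertible}

The MA(q) characteristic polynomial is P(z) = 1 + 1.443z + 0.984z^2.
Invertibility requires all roots to lie outside the unit circle, i.e. |z| > 1 for every root.
Set 1 + (1.443) z + (0.984) z^2 = 0, i.e. a z^2 + b z + c = 0 with a = 0.984, b = 1.443, c = 1.
Discriminant D = b^2 - 4ac = (1.443)^2 - 4*(0.984)*1 = 2.082249 - (3.936) = -1.853751.
D < 0, so the roots are the complex-conjugate pair z = (-b +/- i sqrt(-D)) / (2a) = -0.7332 +/- 0.6918i.
For a conjugate pair |z|^2 = z * conj(z) = (product of roots) = c/a = 1/(0.984) = 1.01626, so |z| = sqrt(1.01626) = 1.0081 for both roots.
Moduli of all roots: 1.0081, 1.0081.
All moduli strictly greater than 1? Yes.
Verdict: Invertible.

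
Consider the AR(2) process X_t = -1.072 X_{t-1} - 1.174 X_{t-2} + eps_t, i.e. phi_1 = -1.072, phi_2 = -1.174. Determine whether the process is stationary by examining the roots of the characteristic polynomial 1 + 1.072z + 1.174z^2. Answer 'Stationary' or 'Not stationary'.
\text{Not stationary}

The AR(p) characteristic polynomial is P(z) = 1 + 1.072z + 1.174z^2.
Stationarity requires all roots to lie outside the unit circle, i.e. |z| > 1 for every root.
Set 1 + (1.072) z + (1.174) z^2 = 0, i.e. a z^2 + b z + c = 0 with a = 1.174, b = 1.072, c = 1.
Discriminant D = b^2 - 4ac = (1.072)^2 - 4*(1.174)*1 = 1.149184 - (4.696) = -3.546816.
D < 0, so the roots are the complex-conjugate pair z = (-b +/- i sqrt(-D)) / (2a) = -0.4566 +/- 0.8021i.
For a conjugate pair |z|^2 = z * conj(z) = (product of roots) = c/a = 1/(1.174) = 0.851789, so |z| = sqrt(0.851789) = 0.9229 for both roots.
Moduli of all roots: 0.9229, 0.9229.
All moduli strictly greater than 1? No.
Verdict: Not stationary.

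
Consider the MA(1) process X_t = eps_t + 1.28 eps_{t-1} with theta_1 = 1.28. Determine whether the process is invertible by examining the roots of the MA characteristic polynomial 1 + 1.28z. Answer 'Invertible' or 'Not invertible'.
\text{Not invertible}

The MA(q) characteristic polynomial is P(z) = 1 + 1.28z.
Invertibility requires all roots to lie outside the unit circle, i.e. |z| > 1 for every root.
This is linear in z: 1 + (1.28) z = 0  =>  z = -1/(1.28) = -0.78125,  |z| = 0.78125.
Moduli of all roots: 0.7812.
All moduli strictly greater than 1? No.
Verdict: Not invertible.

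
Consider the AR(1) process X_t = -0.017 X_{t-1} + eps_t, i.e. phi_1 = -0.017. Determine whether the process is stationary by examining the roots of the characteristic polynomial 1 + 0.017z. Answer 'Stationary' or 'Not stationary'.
\text{Stationary}

The AR(p) characteristic polynomial is P(z) = 1 + 0.017z.
Stationarity requires all roots to lie outside the unit circle, i.e. |z| > 1 for every root.
This is linear in z: 1 + (0.017) z = 0  =>  z = -1/(0.017) = -58.823529,  |z| = 58.823529.
Moduli of all roots: 58.8235.
All moduli strictly greater than 1? Yes.
Verdict: Stationary.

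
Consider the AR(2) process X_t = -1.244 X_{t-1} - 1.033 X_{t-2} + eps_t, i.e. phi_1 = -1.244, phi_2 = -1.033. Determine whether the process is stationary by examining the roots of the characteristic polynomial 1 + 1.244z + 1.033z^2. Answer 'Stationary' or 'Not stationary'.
\text{Not stationary}

The AR(p) characteristic polynomial is P(z) = 1 + 1.244z + 1.033z^2.
Stationarity requires all roots to lie outside the unit circle, i.e. |z| > 1 for every root.
Set 1 + (1.244) z + (1.033) z^2 = 0, i.e. a z^2 + b z + c = 0 with a = 1.033, b = 1.244, c = 1.
Discriminant D = b^2 - 4ac = (1.244)^2 - 4*(1.033)*1 = 1.547536 - (4.132) = -2.584464.
D < 0, so the roots are the complex-conjugate pair z = (-b +/- i sqrt(-D)) / (2a) = -0.6021 +/- 0.7781i.
For a conjugate pair |z|^2 = z * conj(z) = (product of roots) = c/a = 1/(1.033) = 0.968054, so |z| = sqrt(0.968054) = 0.9839 for both roots.
Moduli of all roots: 0.9839, 0.9839.
All moduli strictly greater than 1? No.
Verdict: Not stationary.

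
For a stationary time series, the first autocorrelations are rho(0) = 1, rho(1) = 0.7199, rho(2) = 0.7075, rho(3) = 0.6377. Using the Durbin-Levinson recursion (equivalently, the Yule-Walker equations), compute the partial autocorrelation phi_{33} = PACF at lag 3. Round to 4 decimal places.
\phi_{33} = 0.1121

The PACF at lag k is phi_{kk}, the last component of the solution
to the Yule-Walker system G_k phi = r_k where
  (G_k)_{ij} = rho(|i - j|), (r_k)_i = rho(i), i,j = 1..k.
Equivalently, Durbin-Levinson gives phi_{kk} iteratively:
  phi_{11} = rho(1)
  phi_{kk} = [rho(k) - sum_{j=1..k-1} phi_{k-1,j} rho(k-j)]
            / [1 - sum_{j=1..k-1} phi_{k-1,j} rho(j)],
  phi_{k,j} = phi_{k-1,j} - phi_{kk} phi_{k-1,k-j},  j = 1..k-1.
Step k = 1:
  phi_11 = rho(1) = 0.7199.
Step k = 2:
  phi_22 = [rho(2) - phi_11 rho(1)] / [1 - phi_11 rho(1)] = [0.7075 - (0.7199)(0.7199)] / [1 - (0.7199)(0.7199)]
         = 0.18924399 / 0.48174399 = 0.392831.
  Update: phi_21 = phi_11 - phi_22 phi_11 = 0.7199 - (0.392831)(0.7199) = 0.437101.
Step k = 3:
  phi_33 = [rho(3) - phi_21 rho(2) - phi_22 rho(1)] / [1 - phi_21 rho(1) - phi_22 rho(2)]
    numerator   = 0.6377 - (0.437101)(0.7075) - (0.392831)(0.7199) = 0.04565202
    denominator = 1 - (0.437101)(0.7199) - (0.392831)(0.7075) = 0.40740308
  phi_33 = 0.04565202 / 0.40740308 = 0.1121.
Therefore phi_{33} = 0.1121.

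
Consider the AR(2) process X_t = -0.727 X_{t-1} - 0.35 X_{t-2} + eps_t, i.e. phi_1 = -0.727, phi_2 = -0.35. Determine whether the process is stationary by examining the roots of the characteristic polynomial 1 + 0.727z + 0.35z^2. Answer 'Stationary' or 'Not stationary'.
\text{Stationary}

The AR(p) characteristic polynomial is P(z) = 1 + 0.727z + 0.35z^2.
Stationarity requires all roots to lie outside the unit circle, i.e. |z| > 1 for every root.
Set 1 + (0.727) z + (0.35) z^2 = 0, i.e. a z^2 + b z + c = 0 with a = 0.35, b = 0.727, c = 1.
Discriminant D = b^2 - 4ac = (0.727)^2 - 4*(0.35)*1 = 0.528529 - (1.4) = -0.871471.
D < 0, so the roots are the complex-conjugate pair z = (-b +/- i sqrt(-D)) / (2a) = -1.0386 +/- 1.3336i.
For a conjugate pair |z|^2 = z * conj(z) = (product of roots) = c/a = 1/(0.35) = 2.857143, so |z| = sqrt(2.857143) = 1.6903 for both roots.
Moduli of all roots: 1.6903, 1.6903.
All moduli strictly greater than 1? Yes.
Verdict: Stationary.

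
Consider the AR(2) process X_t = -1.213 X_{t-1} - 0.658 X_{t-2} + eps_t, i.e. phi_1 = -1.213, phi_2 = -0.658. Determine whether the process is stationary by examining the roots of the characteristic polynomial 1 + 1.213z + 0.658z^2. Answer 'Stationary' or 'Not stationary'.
\text{Stationary}

The AR(p) characteristic polynomial is P(z) = 1 + 1.213z + 0.658z^2.
Stationarity requires all roots to lie outside the unit circle, i.e. |z| > 1 for every root.
Set 1 + (1.213) z + (0.658) z^2 = 0, i.e. a z^2 + b z + c = 0 with a = 0.658, b = 1.213, c = 1.
Discriminant D = b^2 - 4ac = (1.213)^2 - 4*(0.658)*1 = 1.471369 - (2.632) = -1.160631.
D < 0, so the roots are the complex-conjugate pair z = (-b +/- i sqrt(-D)) / (2a) = -0.9217 +/- 0.8186i.
For a conjugate pair |z|^2 = z * conj(z) = (product of roots) = c/a = 1/(0.658) = 1.519757, so |z| = sqrt(1.519757) = 1.2328 for both roots.
Moduli of all roots: 1.2328, 1.2328.
All moduli strictly greater than 1? Yes.
Verdict: Stationary.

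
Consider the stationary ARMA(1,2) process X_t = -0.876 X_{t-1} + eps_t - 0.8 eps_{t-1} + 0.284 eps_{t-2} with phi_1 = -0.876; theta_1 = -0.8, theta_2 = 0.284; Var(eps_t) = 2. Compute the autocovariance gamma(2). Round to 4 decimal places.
\gamma(2) = 28.9047

Multiply the model equation by X_{t-k} and take expectations. With theta_0 = psi_0 = 1 and psi_j the MA(infinity) weights, this gives
  gamma(k) - sum_i phi_i gamma(k-i) = c_k,
  c_k = sigma^2 * sum_{j=k..q} theta_j psi_{j-k}   (c_k = 0 for k > q),
using gamma(-m) = gamma(m).
psi-weights needed (psi_j = theta_j + sum_i phi_i psi_{j-i}):
  psi_1 = theta_1 + phi_1 = -0.8 + (-0.876) = -1.676
  psi_2 = theta_2 + phi_1 psi_1 = 0.284 + (-0.876)(-1.676) = 1.752176
Right-hand sides:
  c_0 = sigma^2 (1 + theta_1 psi_1 + theta_2 psi_2) = 2 * (1 + (-0.8)(-1.676) + (0.284)(1.752176)) = 2 * 2.838418 = 5.676836
  c_1 = sigma^2 (theta_1 + theta_2 psi_1) = 2 * (-0.8 + (0.284)(-1.676)) = -2.551968
  c_2 = sigma^2 theta_2 = 2 * (0.284) = 0.568
Equations for k = 0 and k = 1 (AR order 1):
  gamma(0) = phi_1 gamma(1) + c_0
  gamma(1) = phi_1 gamma(0) + c_1
Substituting the second into the first: gamma(0) (1 - phi_1^2) = c_0 + phi_1 c_1, so
  gamma(0) = (c_0 + phi_1 c_1) / (1 - phi_1^2) = (5.676836 + (-0.876)(-2.551968)) / (1 - (-0.876)^2) = 7.91236 / 0.232624 = 34.013515.
  gamma(1) = phi_1 gamma(0) + c_1 = (-0.876)(34.013515) + (-2.551968) = -32.347807.
For k = 2: gamma(2) = phi_1 gamma(1) + c_2
  = (-0.876)(-32.347807) + (0.568) = 28.904679.
Therefore gamma(2) = 28.9047 (to 4 decimal places).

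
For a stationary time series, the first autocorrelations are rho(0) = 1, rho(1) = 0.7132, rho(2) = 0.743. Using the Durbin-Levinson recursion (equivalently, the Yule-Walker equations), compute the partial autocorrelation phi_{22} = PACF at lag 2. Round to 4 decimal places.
\phi_{22} = 0.4769

The PACF at lag k is phi_{kk}, the last component of the solution
to the Yule-Walker system G_k phi = r_k where
  (G_k)_{ij} = rho(|i - j|), (r_k)_i = rho(i), i,j = 1..k.
Equivalently, Durbin-Levinson gives phi_{kk} iteratively:
  phi_{11} = rho(1)
  phi_{kk} = [rho(k) - sum_{j=1..k-1} phi_{k-1,j} rho(k-j)]
            / [1 - sum_{j=1..k-1} phi_{k-1,j} rho(j)],
  phi_{k,j} = phi_{k-1,j} - phi_{kk} phi_{k-1,k-j},  j = 1..k-1.
Step k = 1:
  phi_11 = rho(1) = 0.7132.
Step k = 2:
  phi_22 = [rho(2) - phi_11 rho(1)] / [1 - phi_11 rho(1)] = [0.743 - (0.7132)(0.7132)] / [1 - (0.7132)(0.7132)]
         = 0.23434576 / 0.49134576 = 0.4769.
Therefore phi_{22} = 0.4769.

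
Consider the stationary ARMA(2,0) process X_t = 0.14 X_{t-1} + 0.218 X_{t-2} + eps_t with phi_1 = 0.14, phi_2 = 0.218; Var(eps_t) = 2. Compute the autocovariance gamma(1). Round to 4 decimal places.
\gamma(1) = 0.3884

Multiply the model equation by X_{t-k} and take expectations. With theta_0 = psi_0 = 1 and psi_j the MA(infinity) weights, this gives
  gamma(k) - sum_i phi_i gamma(k-i) = c_k,
  c_k = sigma^2 * sum_{j=k..q} theta_j psi_{j-k}   (c_k = 0 for k > q),
using gamma(-m) = gamma(m).
Pure AR (q = 0): c_0 = sigma^2 = 2, c_k = 0 for k >= 1.
Equations for k = 0, 1, 2 (AR order 2, c_2 = 0):
  (E0) gamma(0) = phi_1 gamma(1) + phi_2 gamma(2) + c_0
  (E1) gamma(1) = phi_1 gamma(0) + phi_2 gamma(1) + c_1
  (E2) gamma(2) = phi_1 gamma(1) + phi_2 gamma(0)
From (E1): gamma(1) = A gamma(0) + B with
  A = phi_1 / (1 - phi_2) = 0.14 / 0.782 = 0.179028,   B = c_1 / (1 - phi_2) = 0 / 0.782 = 0.
Insert (E2) into (E0): gamma(0) (1 - phi_2^2) = phi_1 (1 + phi_2) gamma(1) + c_0.
  phi_1 (1 + phi_2) = (0.14)(1.218) = 0.17052,   1 - phi_2^2 = 0.952476.
Replace gamma(1) by A gamma(0) + B and collect gamma(0):
  gamma(0) [0.952476 - (0.17052)(0.179028)] = c_0 = 2
  gamma(0) * 0.921948 = 2
  gamma(0) = 2 / 0.921948 = 2.169319.
  gamma(1) = A gamma(0) = (0.179028)(2.169319) = 0.388369.
Therefore gamma(1) = 0.3884 (to 4 decimal places).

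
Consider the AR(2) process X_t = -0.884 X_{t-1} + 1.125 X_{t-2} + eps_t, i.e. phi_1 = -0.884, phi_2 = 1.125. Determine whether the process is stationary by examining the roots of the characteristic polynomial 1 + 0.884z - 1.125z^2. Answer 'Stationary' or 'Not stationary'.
\text{Not stationary}

The AR(p) characteristic polynomial is P(z) = 1 + 0.884z - 1.125z^2.
Stationarity requires all roots to lie outside the unit circle, i.e. |z| > 1 for every root.
Set 1 + (0.884) z + (-1.125) z^2 = 0, i.e. a z^2 + b z + c = 0 with a = -1.125, b = 0.884, c = 1.
Discriminant D = b^2 - 4ac = (0.884)^2 - 4*(-1.125)*1 = 0.781456 - (-4.5) = 5.281456.
D >= 0, so the roots are real: z = (-b +/- sqrt(D)) / (2a) = (-0.884 +/- 2.298142) / (-2.25).
  z_1 = (-0.884 + 2.298142) / (-2.25) = -0.6285,   |z_1| = 0.6285.
  z_2 = (-0.884 - 2.298142) / (-2.25) = 1.4143,   |z_2| = 1.4143.
Moduli of all roots: 0.6285, 1.4143.
All moduli strictly greater than 1? No.
Verdict: Not stationary.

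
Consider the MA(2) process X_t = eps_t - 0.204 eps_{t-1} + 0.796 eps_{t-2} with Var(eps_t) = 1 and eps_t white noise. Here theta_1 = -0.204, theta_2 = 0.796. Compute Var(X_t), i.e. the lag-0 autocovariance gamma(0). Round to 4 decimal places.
\gamma(0) = 1.6752

For an MA(q) process X_t = eps_t + sum_i theta_i eps_{t-i} with
Var(eps_t) = sigma^2, the variance is
  gamma(0) = sigma^2 * (1 + sum_i theta_i^2).
  sum_i theta_i^2 = (-0.204)^2 + (0.796)^2 = 0.041616 + 0.633616 = 0.675232.
  gamma(0) = 1 * (1 + 0.675232) = 1 * 1.675232 = 1.675232, which rounds to 1.6752.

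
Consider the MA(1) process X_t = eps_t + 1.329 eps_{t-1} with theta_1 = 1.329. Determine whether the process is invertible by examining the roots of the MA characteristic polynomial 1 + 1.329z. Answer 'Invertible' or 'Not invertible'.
\text{Not invertible}

The MA(q) characteristic polynomial is P(z) = 1 + 1.329z.
Invertibility requires all roots to lie outside the unit circle, i.e. |z| > 1 for every root.
This is linear in z: 1 + (1.329) z = 0  =>  z = -1/(1.329) = -0.752445,  |z| = 0.752445.
Moduli of all roots: 0.7524.
All moduli strictly greater than 1? No.
Verdict: Not invertible.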